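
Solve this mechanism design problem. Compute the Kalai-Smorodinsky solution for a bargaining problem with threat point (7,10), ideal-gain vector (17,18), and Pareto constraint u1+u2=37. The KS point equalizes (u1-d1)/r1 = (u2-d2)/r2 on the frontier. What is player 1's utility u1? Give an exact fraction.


Step 1: At the KS point, (u1-d1)/r1 = (u2-d2)/r2 = t and u1+u2 = 37
Step 2: u1 = d1 + r1*t and u2 = d2 + r2*t, so (d1 + r1*t) + (d2 + r2*t) = 37
Step 3: t = (37 - 7 - 10)/(17 + 18) = 20/35 = 4/7
Step 4: u1 = d1 + r1*t = 7 + 17 * 4/7 = 117/7
Step 5: (Check: u2 = d2 + r2*t = 142/7; u1+u2 = 117/7 + 142/7 = 37, on the frontier.)

117/7


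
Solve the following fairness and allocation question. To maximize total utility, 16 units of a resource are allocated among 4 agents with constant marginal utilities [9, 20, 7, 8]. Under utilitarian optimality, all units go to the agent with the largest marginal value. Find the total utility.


Step 1: The marginal utilities are [9, 20, 7, 8]
Step 2: The highest marginal utility is 20
Step 3: All 16 units go to that agent
Step 4: Total utility = 20 * 16 = 320

320


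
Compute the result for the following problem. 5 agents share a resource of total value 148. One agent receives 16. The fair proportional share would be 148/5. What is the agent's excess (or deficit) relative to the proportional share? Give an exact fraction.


Step 1: Proportional share = 148/5
Step 2: Agent's actual allocation = 16
Step 3: Excess = 16 - 148/5 = -68/5

-68/5


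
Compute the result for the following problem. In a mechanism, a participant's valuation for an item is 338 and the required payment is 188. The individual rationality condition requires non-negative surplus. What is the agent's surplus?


Step 1: Surplus = value - payment = 338 - 188 = 150
Step 2: IR is satisfied (surplus >= 0)

150


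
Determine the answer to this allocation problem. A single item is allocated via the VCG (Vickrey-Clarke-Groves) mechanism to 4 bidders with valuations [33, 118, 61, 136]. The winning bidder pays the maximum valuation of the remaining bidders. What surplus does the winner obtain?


Step 1: The winner is the agent with the highest value: agent 3 with value 136
Step 2: Values of other agents: [33, 118, 61]
Step 3: VCG payment = max of others' values = 118
Step 4: Surplus = 136 - 118 = 18

18


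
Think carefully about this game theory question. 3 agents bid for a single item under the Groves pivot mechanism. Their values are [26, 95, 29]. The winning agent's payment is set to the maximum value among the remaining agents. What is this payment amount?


Step 1: The efficient winner is agent 1 with value 95
Step 2: Other agents' values: [26, 29]
Step 3: Pivot payment = max(others) = 29
Step 4: The winner pays 29

29


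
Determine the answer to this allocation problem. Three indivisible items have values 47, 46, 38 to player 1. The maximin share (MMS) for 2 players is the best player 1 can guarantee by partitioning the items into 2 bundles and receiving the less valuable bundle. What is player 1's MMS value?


Step 1: Item values = 47, 46, 38
Step 2: Enumerate all 2-bundle partitions and take the smaller bundle:
  Partition 1: {47} vs {46,38} -> bundles 47, 84; min = 47
  Partition 2: {46} vs {47,38} -> bundles 46, 85; min = 46
  Partition 3: {38} vs {47,46} -> bundles 38, 93; min = 38
Step 3: MMS = max(47, 46, 38) = 47

47


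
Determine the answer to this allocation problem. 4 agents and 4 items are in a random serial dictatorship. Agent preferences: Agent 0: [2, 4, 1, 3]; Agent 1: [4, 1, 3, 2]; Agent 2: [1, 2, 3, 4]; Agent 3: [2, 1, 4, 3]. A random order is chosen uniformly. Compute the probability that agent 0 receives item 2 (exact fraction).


Step 1: Agent 0 wants item 2
Step 2: There are 24 possible orderings of agents
Step 3: In 12 orderings, agent 0 gets item 2
Step 4: Probability = 12/24 = 1/2

1/2


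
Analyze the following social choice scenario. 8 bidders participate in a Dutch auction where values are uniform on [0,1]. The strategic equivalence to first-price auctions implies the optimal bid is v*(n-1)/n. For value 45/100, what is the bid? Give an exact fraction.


Step 1: Dutch auctions are strategically equivalent to first-price auctions
Step 2: The equilibrium bid is b(v) = v*(n-1)/n
Step 3: b = 9/20 * 7/8
Step 4: b = 63/160

63/160


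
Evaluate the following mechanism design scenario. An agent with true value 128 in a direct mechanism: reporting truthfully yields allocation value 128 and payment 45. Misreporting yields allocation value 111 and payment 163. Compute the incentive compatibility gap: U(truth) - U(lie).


Step 1: U(truth) = value - payment = 128 - 45 = 83
Step 2: U(lie) = allocation - payment = 111 - 163 = -52
Step 3: IC gap = 83 - (-52) = 135

135


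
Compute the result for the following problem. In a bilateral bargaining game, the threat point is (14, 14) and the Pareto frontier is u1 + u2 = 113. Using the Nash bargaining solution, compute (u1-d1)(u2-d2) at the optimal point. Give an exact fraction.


Step 1: The Nash solution splits surplus symmetrically above the disagreement point
Step 2: u1 = (total + d1 - d2)/2 = (113 + 14 - 14)/2 = 113/2
Step 3: u2 = (total - d1 + d2)/2 = (113 - 14 + 14)/2 = 113/2
Step 4: Nash product = (113/2 - 14) * (113/2 - 14)
Step 5: = 85/2 * 85/2 = 7225/4

7225/4


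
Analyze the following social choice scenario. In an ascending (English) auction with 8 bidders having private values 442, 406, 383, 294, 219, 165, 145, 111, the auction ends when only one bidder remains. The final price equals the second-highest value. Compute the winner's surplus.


Step 1: Identify the highest value: 442
Step 2: Identify the second-highest value: 406
Step 3: The final price = second-highest value = 406
Step 4: Surplus = 442 - 406 = 36

36


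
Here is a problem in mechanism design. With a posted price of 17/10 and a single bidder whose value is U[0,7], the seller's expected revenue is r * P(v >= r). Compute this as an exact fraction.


Step 1: Posted price r = 17/10, value support [0,7]
Step 2: P(v >= r) = (7 - 17/10)/7 = 53/70
Step 3: Expected revenue = r * P(v >= r) = 17/10 * 53/70
Step 4: Revenue = 901/700

901/700


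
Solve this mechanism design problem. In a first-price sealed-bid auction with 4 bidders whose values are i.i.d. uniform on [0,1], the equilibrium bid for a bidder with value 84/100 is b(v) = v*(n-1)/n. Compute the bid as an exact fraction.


Step 1: The symmetric BNE bidding function is b(v) = v * (n-1) / n
Step 2: Substitute v = 21/25 and n = 4
Step 3: b = 21/25 * 3/4
Step 4: b = 63/100

63/100


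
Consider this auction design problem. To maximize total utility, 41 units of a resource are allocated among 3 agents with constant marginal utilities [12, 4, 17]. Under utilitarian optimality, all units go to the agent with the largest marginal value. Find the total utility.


Step 1: The marginal utilities are [12, 4, 17]
Step 2: The highest marginal utility is 17
Step 3: All 41 units go to that agent
Step 4: Total utility = 17 * 41 = 697

697


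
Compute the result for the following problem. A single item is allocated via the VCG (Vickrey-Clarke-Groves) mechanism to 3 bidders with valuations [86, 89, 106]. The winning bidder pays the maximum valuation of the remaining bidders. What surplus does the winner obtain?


Step 1: The winner is the agent with the highest value: agent 2 with value 106
Step 2: Values of other agents: [86, 89]
Step 3: VCG payment = max of others' values = 89
Step 4: Surplus = 106 - 89 = 17

17


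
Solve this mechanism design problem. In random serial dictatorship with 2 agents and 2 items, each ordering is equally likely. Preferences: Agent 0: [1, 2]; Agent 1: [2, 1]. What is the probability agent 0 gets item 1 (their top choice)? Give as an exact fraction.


Step 1: Agent 0 wants item 1
Step 2: There are 2 possible orderings of agents
Step 3: In 2 orderings, agent 0 gets item 1
Step 4: Probability = 2/2 = 1

1


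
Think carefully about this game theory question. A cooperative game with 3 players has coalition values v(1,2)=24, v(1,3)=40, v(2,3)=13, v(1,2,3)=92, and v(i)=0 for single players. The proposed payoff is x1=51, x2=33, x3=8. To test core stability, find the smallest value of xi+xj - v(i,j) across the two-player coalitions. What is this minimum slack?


Step 1: Slack for coalition (1,2): x1+x2 - v12 = 84 - 24 = 60
Step 2: Slack for coalition (1,3): x1+x3 - v13 = 59 - 40 = 19
Step 3: Slack for coalition (2,3): x2+x3 - v23 = 41 - 13 = 28
Step 4: Minimum slack = min(60, 19, 28) = 19, attained by (1,3); no pair can gain by deviating, so the allocation is in the core

19


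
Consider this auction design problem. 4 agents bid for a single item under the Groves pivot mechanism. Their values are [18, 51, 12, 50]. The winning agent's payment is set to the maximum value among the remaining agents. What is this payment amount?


Step 1: The efficient winner is agent 1 with value 51
Step 2: Other agents' values: [18, 12, 50]
Step 3: Pivot payment = max(others) = 50
Step 4: The winner pays 50

50


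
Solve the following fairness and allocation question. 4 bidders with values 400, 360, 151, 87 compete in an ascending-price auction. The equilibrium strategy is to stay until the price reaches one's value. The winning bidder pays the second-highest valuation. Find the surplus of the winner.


Step 1: Identify the highest value: 400
Step 2: Identify the second-highest value: 360
Step 3: The final price = second-highest value = 360
Step 4: Surplus = 400 - 360 = 40

40


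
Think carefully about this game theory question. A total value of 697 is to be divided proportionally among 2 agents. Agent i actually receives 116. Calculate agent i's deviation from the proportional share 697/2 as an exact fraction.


Step 1: Proportional share = 697/2
Step 2: Agent's actual allocation = 116
Step 3: Excess = 116 - 697/2 = -465/2

-465/2


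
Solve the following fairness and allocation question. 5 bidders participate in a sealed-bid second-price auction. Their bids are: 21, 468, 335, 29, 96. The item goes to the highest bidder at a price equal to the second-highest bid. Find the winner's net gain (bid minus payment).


Step 1: Sort bids in descending order: 468, 335, 96, 29, 21
Step 2: The winning bid is the highest: 468
Step 3: The payment equals the second-highest bid: 335
Step 4: Surplus = winner's bid - payment = 468 - 335 = 133

133


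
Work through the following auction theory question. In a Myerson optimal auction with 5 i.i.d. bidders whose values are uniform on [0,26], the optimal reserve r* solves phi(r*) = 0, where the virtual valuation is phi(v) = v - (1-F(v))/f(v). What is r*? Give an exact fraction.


Step 1: For U[0,26], F(v) = v/26 and f(v) = 1/26
Step 2: phi(v) = v - (1 - v/26)/(1/26) = v - (26 - v) = 2v - 26
Step 3: Set phi(r*) = 0: 2r* - 26 = 0
Step 4: r* = 26/2 = 13 (the number of bidders n = 5 does not enter)

13


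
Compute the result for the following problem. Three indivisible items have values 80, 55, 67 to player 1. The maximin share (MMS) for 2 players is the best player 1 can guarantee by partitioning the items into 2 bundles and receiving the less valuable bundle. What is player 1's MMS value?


Step 1: Item values = 80, 55, 67
Step 2: Enumerate all 2-bundle partitions and take the smaller bundle:
  Partition 1: {80} vs {55,67} -> bundles 80, 122; min = 80
  Partition 2: {55} vs {80,67} -> bundles 55, 147; min = 55
  Partition 3: {67} vs {80,55} -> bundles 67, 135; min = 67
Step 3: MMS = max(80, 55, 67) = 80

80


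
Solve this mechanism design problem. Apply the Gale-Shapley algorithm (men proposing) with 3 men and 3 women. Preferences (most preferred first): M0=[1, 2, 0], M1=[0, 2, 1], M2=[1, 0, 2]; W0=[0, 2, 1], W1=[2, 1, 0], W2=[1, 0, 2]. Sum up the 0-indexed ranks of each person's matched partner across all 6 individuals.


Step 1: Run Gale-Shapley (men propose, women hold best offer):
  M0 proposes to W1; she accepts
  M1 proposes to W0; she accepts
  M2 proposes to W1; she switches from M0
  M0 proposes to W2; she accepts
Step 2: Final matching: W0-M1, W1-M2, W2-M0
Step 3: 0-indexed ranks (man's rank of his match, then woman's): 0 + 2 + 0 + 0 + 1 + 1
Step 4: Total rank sum = 4

4


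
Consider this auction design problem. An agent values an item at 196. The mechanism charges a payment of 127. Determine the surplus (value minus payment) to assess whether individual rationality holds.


Step 1: Surplus = value - payment = 196 - 127 = 69
Step 2: IR is satisfied (surplus >= 0)

69


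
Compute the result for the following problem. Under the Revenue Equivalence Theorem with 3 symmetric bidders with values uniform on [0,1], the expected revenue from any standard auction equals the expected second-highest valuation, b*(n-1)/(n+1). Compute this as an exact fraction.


Step 1: By Revenue Equivalence, expected revenue = b*(n-1)/(n+1)
Step 2: Substituting n = 3, b = 1
Step 3: Revenue = 1*(3-1)/(3+1) = 1*2/4
Step 4: Revenue = 2/4 = 1/2

1/2


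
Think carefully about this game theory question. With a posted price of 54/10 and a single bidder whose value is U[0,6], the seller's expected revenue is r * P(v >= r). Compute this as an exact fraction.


Step 1: Posted price r = 27/5, value support [0,6]
Step 2: P(v >= r) = (6 - 27/5)/6 = 1/10
Step 3: Expected revenue = r * P(v >= r) = 27/5 * 1/10
Step 4: Revenue = 27/50

27/50


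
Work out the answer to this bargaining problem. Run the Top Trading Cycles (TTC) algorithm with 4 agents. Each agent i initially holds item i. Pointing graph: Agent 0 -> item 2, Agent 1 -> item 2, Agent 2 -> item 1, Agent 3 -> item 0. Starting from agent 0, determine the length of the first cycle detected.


Step 1: Trace the pointer graph from agent 0: 0 -> 2 -> 1 -> 2
Step 2: A cycle is detected when we revisit agent 2
Step 3: The cycle is: 2 -> 1 -> 2
Step 4: Cycle length = 2

2


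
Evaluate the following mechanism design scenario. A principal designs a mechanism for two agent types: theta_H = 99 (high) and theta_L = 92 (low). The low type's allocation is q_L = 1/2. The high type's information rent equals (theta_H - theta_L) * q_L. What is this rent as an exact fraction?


Step 1: theta_H - theta_L = 99 - 92 = 7
Step 2: Information rent = (theta_H - theta_L) * q_L
Step 3: = 7 * 1/2
Step 4: = 7/2

7/2


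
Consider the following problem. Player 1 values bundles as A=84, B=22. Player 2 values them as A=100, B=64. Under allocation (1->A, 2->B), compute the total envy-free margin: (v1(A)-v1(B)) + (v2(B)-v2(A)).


Step 1: Player 1's margin = v1(A) - v1(B) = 84 - 22 = 62
Step 2: Player 2's margin = v2(B) - v2(A) = 64 - 100 = -36
Step 3: Total margin = 62 + -36 = 26

26


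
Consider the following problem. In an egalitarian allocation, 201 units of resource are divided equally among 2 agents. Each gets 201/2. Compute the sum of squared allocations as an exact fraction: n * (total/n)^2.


Step 1: Each agent's share = 201/2
Step 2: Square of each share = (201/2)^2 = 40401/4
Step 3: Sum of squares = 2 * 40401/4 = 40401/2

40401/2


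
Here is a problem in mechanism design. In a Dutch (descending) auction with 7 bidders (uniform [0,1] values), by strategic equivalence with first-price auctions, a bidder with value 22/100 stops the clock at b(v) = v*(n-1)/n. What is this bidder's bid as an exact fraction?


Step 1: Dutch auctions are strategically equivalent to first-price auctions
Step 2: The equilibrium bid is b(v) = v*(n-1)/n
Step 3: b = 11/50 * 6/7
Step 4: b = 33/175

33/175


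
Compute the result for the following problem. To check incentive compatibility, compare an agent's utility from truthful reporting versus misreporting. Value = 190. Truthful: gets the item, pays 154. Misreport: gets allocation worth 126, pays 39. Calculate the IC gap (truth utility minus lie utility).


Step 1: U(truth) = value - payment = 190 - 154 = 36
Step 2: U(lie) = allocation - payment = 126 - 39 = 87
Step 3: IC gap = 36 - 87 = -51

-51


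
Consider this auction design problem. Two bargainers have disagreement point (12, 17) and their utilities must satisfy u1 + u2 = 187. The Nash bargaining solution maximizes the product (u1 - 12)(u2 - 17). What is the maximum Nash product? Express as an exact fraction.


Step 1: The Nash solution splits surplus symmetrically above the disagreement point
Step 2: u1 = (total + d1 - d2)/2 = (187 + 12 - 17)/2 = 91
Step 3: u2 = (total - d1 + d2)/2 = (187 - 12 + 17)/2 = 96
Step 4: Nash product = (91 - 12) * (96 - 17)
Step 5: = 79 * 79 = 6241

6241


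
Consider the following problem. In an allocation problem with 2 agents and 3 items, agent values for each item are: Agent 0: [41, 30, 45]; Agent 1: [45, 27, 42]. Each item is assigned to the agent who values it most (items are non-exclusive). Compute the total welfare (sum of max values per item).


Step 1: For each item, find the maximum value among all agents.
Step 2: Item 0 -> Agent 1 (value 45)
Step 3: Item 1 -> Agent 0 (value 30)
Step 4: Item 2 -> Agent 0 (value 45)
Step 5: Total welfare = 45 + 30 + 45 = 120

120


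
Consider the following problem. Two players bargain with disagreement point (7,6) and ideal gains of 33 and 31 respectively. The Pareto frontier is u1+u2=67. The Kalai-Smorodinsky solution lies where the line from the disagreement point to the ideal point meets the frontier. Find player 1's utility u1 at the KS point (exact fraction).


Step 1: At the KS point, (u1-d1)/r1 = (u2-d2)/r2 = t and u1+u2 = 67
Step 2: u1 = d1 + r1*t and u2 = d2 + r2*t, so (d1 + r1*t) + (d2 + r2*t) = 67
Step 3: t = (67 - 7 - 6)/(33 + 31) = 54/64 = 27/32
Step 4: u1 = d1 + r1*t = 7 + 33 * 27/32 = 1115/32
Step 5: (Check: u2 = d2 + r2*t = 1029/32; u1+u2 = 1115/32 + 1029/32 = 67, on the frontier.)

1115/32


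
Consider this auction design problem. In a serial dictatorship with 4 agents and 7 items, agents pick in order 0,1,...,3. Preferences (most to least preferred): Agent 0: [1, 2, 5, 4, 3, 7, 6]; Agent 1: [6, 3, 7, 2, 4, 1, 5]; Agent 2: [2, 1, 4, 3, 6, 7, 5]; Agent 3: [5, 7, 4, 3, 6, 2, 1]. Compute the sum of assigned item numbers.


Step 1: Agent 0 picks item 1
Step 2: Agent 1 picks item 6
Step 3: Agent 2 picks item 2
Step 4: Agent 3 picks item 5
Step 5: Sum = 1 + 6 + 2 + 5 = 14

14


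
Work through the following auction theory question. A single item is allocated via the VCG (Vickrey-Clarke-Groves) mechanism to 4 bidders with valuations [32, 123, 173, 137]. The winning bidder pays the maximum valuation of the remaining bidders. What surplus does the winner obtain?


Step 1: The winner is the agent with the highest value: agent 2 with value 173
Step 2: Values of other agents: [32, 123, 137]
Step 3: VCG payment = max of others' values = 137
Step 4: Surplus = 173 - 137 = 36

36


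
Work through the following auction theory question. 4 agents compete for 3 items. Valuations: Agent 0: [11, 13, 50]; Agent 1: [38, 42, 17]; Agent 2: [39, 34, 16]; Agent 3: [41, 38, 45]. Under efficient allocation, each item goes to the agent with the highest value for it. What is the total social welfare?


Step 1: For each item, find the maximum value among all agents.
Step 2: Item 0 -> Agent 3 (value 41)
Step 3: Item 1 -> Agent 1 (value 42)
Step 4: Item 2 -> Agent 0 (value 50)
Step 5: Total welfare = 41 + 42 + 50 = 133

133


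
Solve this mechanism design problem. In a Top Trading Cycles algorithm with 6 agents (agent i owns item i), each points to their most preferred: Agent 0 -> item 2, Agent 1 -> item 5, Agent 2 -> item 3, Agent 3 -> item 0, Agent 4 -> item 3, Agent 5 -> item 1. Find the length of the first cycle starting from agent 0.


Step 1: Trace the pointer graph from agent 0: 0 -> 2 -> 3 -> 0
Step 2: A cycle is detected when we revisit agent 0
Step 3: The cycle is: 0 -> 2 -> 3 -> 0
Step 4: Cycle length = 3

3


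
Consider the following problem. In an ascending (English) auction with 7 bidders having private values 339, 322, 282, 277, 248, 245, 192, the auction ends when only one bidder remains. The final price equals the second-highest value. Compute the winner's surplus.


Step 1: Identify the highest value: 339
Step 2: Identify the second-highest value: 322
Step 3: The final price = second-highest value = 322
Step 4: Surplus = 339 - 322 = 17

17


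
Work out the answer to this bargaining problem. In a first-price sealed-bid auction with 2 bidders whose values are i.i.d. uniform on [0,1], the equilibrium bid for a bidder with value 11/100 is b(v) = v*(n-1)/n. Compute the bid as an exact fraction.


Step 1: The symmetric BNE bidding function is b(v) = v * (n-1) / n
Step 2: Substitute v = 11/100 and n = 2
Step 3: b = 11/100 * 1/2
Step 4: b = 11/200

11/200


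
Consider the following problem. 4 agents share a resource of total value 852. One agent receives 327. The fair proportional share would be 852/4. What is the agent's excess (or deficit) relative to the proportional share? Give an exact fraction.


Step 1: Proportional share = 852/4 = 213
Step 2: Agent's actual allocation = 327
Step 3: Excess = 327 - 213 = 114

114


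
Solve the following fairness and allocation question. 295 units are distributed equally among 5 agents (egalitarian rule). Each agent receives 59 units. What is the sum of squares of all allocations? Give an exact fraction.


Step 1: Each agent's share = 295/5 = 59
Step 2: Square of each share = (59)^2 = 3481
Step 3: Sum of squares = 5 * 3481 = 17405

17405


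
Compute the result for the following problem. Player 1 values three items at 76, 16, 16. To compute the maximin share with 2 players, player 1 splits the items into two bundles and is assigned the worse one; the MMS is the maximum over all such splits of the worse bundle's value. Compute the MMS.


Step 1: Item values = 76, 16, 16
Step 2: Enumerate all 2-bundle partitions and take the smaller bundle:
  Partition 1: {76} vs {16,16} -> bundles 76, 32; min = 32
  Partition 2: {16} vs {76,16} -> bundles 16, 92; min = 16
  Partition 3: {16} vs {76,16} -> bundles 16, 92; min = 16
Step 3: MMS = max(32, 16, 16) = 32

32


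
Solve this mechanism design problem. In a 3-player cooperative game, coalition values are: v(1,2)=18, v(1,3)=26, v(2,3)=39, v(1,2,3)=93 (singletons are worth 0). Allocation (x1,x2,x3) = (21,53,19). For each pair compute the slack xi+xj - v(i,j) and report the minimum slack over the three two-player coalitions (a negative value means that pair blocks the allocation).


Step 1: Slack for coalition (1,2): x1+x2 - v12 = 74 - 18 = 56
Step 2: Slack for coalition (1,3): x1+x3 - v13 = 40 - 26 = 14
Step 3: Slack for coalition (2,3): x2+x3 - v23 = 72 - 39 = 33
Step 4: Minimum slack = min(56, 14, 33) = 14, attained by (1,3); no pair can gain by deviating, so the allocation is in the core

14


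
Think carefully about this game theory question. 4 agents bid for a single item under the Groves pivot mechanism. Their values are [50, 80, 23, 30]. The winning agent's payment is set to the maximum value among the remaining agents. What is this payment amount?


Step 1: The efficient winner is agent 1 with value 80
Step 2: Other agents' values: [50, 23, 30]
Step 3: Pivot payment = max(others) = 50
Step 4: The winner pays 50

50


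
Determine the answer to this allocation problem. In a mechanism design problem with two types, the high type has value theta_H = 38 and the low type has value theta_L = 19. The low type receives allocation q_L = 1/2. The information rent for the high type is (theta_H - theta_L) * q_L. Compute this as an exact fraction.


Step 1: theta_H - theta_L = 38 - 19 = 19
Step 2: Information rent = (theta_H - theta_L) * q_L
Step 3: = 19 * 1/2
Step 4: = 19/2

19/2


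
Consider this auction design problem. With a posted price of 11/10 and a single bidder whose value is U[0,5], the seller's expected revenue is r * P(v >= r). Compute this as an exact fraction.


Step 1: Posted price r = 11/10, value support [0,5]
Step 2: P(v >= r) = (5 - 11/10)/5 = 39/50
Step 3: Expected revenue = r * P(v >= r) = 11/10 * 39/50
Step 4: Revenue = 429/500

429/500


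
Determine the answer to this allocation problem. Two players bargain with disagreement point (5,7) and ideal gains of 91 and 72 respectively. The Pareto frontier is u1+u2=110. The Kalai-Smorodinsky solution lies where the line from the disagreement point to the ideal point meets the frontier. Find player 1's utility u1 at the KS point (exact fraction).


Step 1: At the KS point, (u1-d1)/r1 = (u2-d2)/r2 = t and u1+u2 = 110
Step 2: u1 = d1 + r1*t and u2 = d2 + r2*t, so (d1 + r1*t) + (d2 + r2*t) = 110
Step 3: t = (110 - 5 - 7)/(91 + 72) = 98/163
Step 4: u1 = d1 + r1*t = 5 + 91 * 98/163 = 9733/163
Step 5: (Check: u2 = d2 + r2*t = 8197/163; u1+u2 = 9733/163 + 8197/163 = 110, on the frontier.)

9733/163


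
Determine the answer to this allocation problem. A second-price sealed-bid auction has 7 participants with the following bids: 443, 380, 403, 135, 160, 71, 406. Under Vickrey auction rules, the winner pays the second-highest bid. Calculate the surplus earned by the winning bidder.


Step 1: Sort bids in descending order: 443, 406, 403, 380, 160, 135, 71
Step 2: The winning bid is the highest: 443
Step 3: The payment equals the second-highest bid: 406
Step 4: Surplus = winner's bid - payment = 443 - 406 = 37

37


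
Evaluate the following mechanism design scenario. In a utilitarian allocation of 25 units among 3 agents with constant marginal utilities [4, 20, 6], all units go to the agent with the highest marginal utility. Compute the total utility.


Step 1: The marginal utilities are [4, 20, 6]
Step 2: The highest marginal utility is 20
Step 3: All 25 units go to that agent
Step 4: Total utility = 20 * 25 = 500

500


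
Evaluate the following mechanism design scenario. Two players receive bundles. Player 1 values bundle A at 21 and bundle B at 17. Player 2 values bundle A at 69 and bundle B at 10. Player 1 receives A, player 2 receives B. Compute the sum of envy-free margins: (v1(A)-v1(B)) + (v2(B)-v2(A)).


Step 1: Player 1's margin = v1(A) - v1(B) = 21 - 17 = 4
Step 2: Player 2's margin = v2(B) - v2(A) = 10 - 69 = -59
Step 3: Total margin = 4 + -59 = -55

-55


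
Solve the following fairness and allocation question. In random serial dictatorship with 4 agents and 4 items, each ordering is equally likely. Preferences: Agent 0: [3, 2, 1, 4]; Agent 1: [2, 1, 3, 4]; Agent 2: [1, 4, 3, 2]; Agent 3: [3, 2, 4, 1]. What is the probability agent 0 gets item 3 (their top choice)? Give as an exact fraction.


Step 1: Agent 0 wants item 3
Step 2: There are 24 possible orderings of agents
Step 3: In 12 orderings, agent 0 gets item 3
Step 4: Probability = 12/24 = 1/2

1/2


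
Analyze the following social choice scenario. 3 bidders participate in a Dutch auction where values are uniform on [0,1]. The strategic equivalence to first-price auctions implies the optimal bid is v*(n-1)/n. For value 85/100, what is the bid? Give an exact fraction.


Step 1: Dutch auctions are strategically equivalent to first-price auctions
Step 2: The equilibrium bid is b(v) = v*(n-1)/n
Step 3: b = 17/20 * 2/3
Step 4: b = 17/30

17/30


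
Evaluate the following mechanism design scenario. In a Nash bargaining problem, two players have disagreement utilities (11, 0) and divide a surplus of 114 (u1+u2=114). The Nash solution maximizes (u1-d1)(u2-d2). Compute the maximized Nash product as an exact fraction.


Step 1: The Nash solution splits surplus symmetrically above the disagreement point
Step 2: u1 = (total + d1 - d2)/2 = (114 + 11 - 0)/2 = 125/2
Step 3: u2 = (total - d1 + d2)/2 = (114 - 11 + 0)/2 = 103/2
Step 4: Nash product = (125/2 - 11) * (103/2 - 0)
Step 5: = 103/2 * 103/2 = 10609/4

10609/4


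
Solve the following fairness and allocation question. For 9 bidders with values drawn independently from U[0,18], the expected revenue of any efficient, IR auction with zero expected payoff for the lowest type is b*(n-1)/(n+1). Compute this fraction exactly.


Step 1: By Revenue Equivalence, expected revenue = b*(n-1)/(n+1)
Step 2: Substituting n = 9, b = 18
Step 3: Revenue = 18*(9-1)/(9+1) = 18*8/10
Step 4: Revenue = 144/10 = 72/5

72/5


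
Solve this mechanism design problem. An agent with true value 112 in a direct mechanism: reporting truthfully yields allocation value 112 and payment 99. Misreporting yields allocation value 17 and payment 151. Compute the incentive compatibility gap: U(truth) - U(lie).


Step 1: U(truth) = value - payment = 112 - 99 = 13
Step 2: U(lie) = allocation - payment = 17 - 151 = -134
Step 3: IC gap = 13 - (-134) = 147

147


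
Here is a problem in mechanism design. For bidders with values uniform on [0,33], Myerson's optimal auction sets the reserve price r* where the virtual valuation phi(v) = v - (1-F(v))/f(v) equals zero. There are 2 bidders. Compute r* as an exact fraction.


Step 1: For U[0,33], F(v) = v/33 and f(v) = 1/33
Step 2: phi(v) = v - (1 - v/33)/(1/33) = v - (33 - v) = 2v - 33
Step 3: Set phi(r*) = 0: 2r* - 33 = 0
Step 4: r* = 33/2 (the number of bidders n = 2 does not enter)

33/2


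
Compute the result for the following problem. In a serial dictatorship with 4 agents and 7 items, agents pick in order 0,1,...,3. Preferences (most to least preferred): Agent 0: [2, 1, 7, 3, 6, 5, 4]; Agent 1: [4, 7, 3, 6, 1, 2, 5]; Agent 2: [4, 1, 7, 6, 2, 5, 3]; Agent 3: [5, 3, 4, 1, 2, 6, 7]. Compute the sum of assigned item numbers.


Step 1: Agent 0 picks item 2
Step 2: Agent 1 picks item 4
Step 3: Agent 2 picks item 1
Step 4: Agent 3 picks item 5
Step 5: Sum = 2 + 4 + 1 + 5 = 12

12


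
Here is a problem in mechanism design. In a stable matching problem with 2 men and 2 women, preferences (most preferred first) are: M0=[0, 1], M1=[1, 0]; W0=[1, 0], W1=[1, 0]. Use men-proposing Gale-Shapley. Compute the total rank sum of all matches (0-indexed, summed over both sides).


Step 1: Run Gale-Shapley (men propose, women hold best offer):
  M0 proposes to W0; she accepts
  M1 proposes to W1; she accepts
Step 2: Final matching: W0-M0, W1-M1
Step 3: 0-indexed ranks (man's rank of his match, then woman's): 0 + 1 + 0 + 0
Step 4: Total rank sum = 1

1


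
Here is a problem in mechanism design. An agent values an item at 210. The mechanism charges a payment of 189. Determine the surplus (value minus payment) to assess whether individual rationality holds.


Step 1: Surplus = value - payment = 210 - 189 = 21
Step 2: IR is satisfied (surplus >= 0)

21


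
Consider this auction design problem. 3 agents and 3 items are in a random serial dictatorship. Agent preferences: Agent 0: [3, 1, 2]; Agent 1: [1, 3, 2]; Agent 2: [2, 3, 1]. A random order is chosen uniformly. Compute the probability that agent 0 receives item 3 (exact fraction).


Step 1: Agent 0 wants item 3
Step 2: There are 6 possible orderings of agents
Step 3: In 6 orderings, agent 0 gets item 3
Step 4: Probability = 6/6 = 1

1


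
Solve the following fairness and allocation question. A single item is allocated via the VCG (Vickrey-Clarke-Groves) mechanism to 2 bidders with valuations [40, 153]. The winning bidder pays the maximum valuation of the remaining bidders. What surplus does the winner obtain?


Step 1: The winner is the agent with the highest value: agent 1 with value 153
Step 2: Values of other agents: [40]
Step 3: VCG payment = max of others' values = 40
Step 4: Surplus = 153 - 40 = 113

113


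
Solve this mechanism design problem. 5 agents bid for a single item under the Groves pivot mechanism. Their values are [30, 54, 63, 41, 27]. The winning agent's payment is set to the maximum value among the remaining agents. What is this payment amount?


Step 1: The efficient winner is agent 2 with value 63
Step 2: Other agents' values: [30, 54, 41, 27]
Step 3: Pivot payment = max(others) = 54
Step 4: The winner pays 54

54


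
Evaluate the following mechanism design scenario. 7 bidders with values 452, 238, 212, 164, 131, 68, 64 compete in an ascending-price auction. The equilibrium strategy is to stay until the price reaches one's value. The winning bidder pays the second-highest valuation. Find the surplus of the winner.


Step 1: Identify the highest value: 452
Step 2: Identify the second-highest value: 238
Step 3: The final price = second-highest value = 238
Step 4: Surplus = 452 - 238 = 214

214


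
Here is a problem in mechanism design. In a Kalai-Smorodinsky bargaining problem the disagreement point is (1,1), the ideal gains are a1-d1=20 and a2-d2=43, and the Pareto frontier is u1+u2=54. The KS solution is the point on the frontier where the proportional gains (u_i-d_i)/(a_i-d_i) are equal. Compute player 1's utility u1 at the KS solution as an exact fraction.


Step 1: At the KS point, (u1-d1)/r1 = (u2-d2)/r2 = t and u1+u2 = 54
Step 2: u1 = d1 + r1*t and u2 = d2 + r2*t, so (d1 + r1*t) + (d2 + r2*t) = 54
Step 3: t = (54 - 1 - 1)/(20 + 43) = 52/63
Step 4: u1 = d1 + r1*t = 1 + 20 * 52/63 = 1103/63
Step 5: (Check: u2 = d2 + r2*t = 2299/63; u1+u2 = 1103/63 + 2299/63 = 54, on the frontier.)

1103/63


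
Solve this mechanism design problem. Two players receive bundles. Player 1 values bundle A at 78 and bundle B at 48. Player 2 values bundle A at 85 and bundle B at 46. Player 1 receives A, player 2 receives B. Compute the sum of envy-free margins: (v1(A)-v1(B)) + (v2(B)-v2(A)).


Step 1: Player 1's margin = v1(A) - v1(B) = 78 - 48 = 30
Step 2: Player 2's margin = v2(B) - v2(A) = 46 - 85 = -39
Step 3: Total margin = 30 + -39 = -9

-9


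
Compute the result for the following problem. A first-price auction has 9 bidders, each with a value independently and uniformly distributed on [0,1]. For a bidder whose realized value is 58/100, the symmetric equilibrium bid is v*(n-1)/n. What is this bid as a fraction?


Step 1: The symmetric BNE bidding function is b(v) = v * (n-1) / n
Step 2: Substitute v = 29/50 and n = 9
Step 3: b = 29/50 * 8/9
Step 4: b = 116/225

116/225


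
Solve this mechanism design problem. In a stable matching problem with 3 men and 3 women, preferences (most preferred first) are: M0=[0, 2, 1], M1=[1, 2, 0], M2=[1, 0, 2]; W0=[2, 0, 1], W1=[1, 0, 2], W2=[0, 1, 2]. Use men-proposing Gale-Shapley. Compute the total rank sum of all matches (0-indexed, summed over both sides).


Step 1: Run Gale-Shapley (men propose, women hold best offer):
  M0 proposes to W0; she accepts
  M1 proposes to W1; she accepts
  M2 proposes to W1; rejected
  M2 proposes to W0; she switches from M0
  M0 proposes to W2; she accepts
Step 2: Final matching: W0-M2, W1-M1, W2-M0
Step 3: 0-indexed ranks (man's rank of his match, then woman's): 1 + 0 + 0 + 0 + 1 + 0
Step 4: Total rank sum = 2

2


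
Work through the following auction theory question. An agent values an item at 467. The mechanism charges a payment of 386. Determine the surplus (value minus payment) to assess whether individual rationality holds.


Step 1: Surplus = value - payment = 467 - 386 = 81
Step 2: IR is satisfied (surplus >= 0)

81


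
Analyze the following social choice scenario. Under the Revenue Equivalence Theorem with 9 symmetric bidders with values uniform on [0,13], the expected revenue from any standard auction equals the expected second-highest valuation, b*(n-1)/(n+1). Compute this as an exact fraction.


Step 1: By Revenue Equivalence, expected revenue = b*(n-1)/(n+1)
Step 2: Substituting n = 9, b = 13
Step 3: Revenue = 13*(9-1)/(9+1) = 13*8/10
Step 4: Revenue = 104/10 = 52/5

52/5


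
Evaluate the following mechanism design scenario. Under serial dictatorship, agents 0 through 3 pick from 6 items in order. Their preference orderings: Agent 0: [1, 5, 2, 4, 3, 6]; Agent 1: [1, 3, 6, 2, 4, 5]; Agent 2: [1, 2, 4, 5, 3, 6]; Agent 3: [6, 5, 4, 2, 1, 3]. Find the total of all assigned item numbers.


Step 1: Agent 0 picks item 1
Step 2: Agent 1 picks item 3
Step 3: Agent 2 picks item 2
Step 4: Agent 3 picks item 6
Step 5: Sum = 1 + 3 + 2 + 6 = 12

12


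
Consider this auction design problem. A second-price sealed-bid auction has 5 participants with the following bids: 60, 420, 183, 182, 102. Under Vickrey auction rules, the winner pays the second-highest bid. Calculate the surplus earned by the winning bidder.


Step 1: Sort bids in descending order: 420, 183, 182, 102, 60
Step 2: The winning bid is the highest: 420
Step 3: The payment equals the second-highest bid: 183
Step 4: Surplus = winner's bid - payment = 420 - 183 = 237

237


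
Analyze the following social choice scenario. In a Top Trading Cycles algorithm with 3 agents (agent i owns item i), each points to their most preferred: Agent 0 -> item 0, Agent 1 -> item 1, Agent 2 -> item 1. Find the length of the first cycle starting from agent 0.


Step 1: Trace the pointer graph from agent 0: 0 -> 0
Step 2: A cycle is detected when we revisit agent 0
Step 3: The cycle is: 0 -> 0
Step 4: Cycle length = 1

1


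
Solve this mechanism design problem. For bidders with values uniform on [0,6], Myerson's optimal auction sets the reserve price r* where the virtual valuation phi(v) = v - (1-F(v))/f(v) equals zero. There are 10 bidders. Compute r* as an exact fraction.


Step 1: For U[0,6], F(v) = v/6 and f(v) = 1/6
Step 2: phi(v) = v - (1 - v/6)/(1/6) = v - (6 - v) = 2v - 6
Step 3: Set phi(r*) = 0: 2r* - 6 = 0
Step 4: r* = 6/2 = 3 (the number of bidders n = 10 does not enter)

3


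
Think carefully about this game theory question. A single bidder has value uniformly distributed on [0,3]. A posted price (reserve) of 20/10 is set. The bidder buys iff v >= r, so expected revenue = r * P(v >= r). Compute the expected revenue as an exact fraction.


Step 1: Posted price r = 2, value support [0,3]
Step 2: P(v >= r) = (3 - 2)/3 = 1/3
Step 3: Expected revenue = r * P(v >= r) = 2 * 1/3
Step 4: Revenue = 2/3

2/3


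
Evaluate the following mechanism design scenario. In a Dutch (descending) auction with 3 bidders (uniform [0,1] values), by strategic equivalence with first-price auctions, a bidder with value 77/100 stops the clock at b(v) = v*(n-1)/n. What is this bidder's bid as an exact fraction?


Step 1: Dutch auctions are strategically equivalent to first-price auctions
Step 2: The equilibrium bid is b(v) = v*(n-1)/n
Step 3: b = 77/100 * 2/3
Step 4: b = 77/150

77/150


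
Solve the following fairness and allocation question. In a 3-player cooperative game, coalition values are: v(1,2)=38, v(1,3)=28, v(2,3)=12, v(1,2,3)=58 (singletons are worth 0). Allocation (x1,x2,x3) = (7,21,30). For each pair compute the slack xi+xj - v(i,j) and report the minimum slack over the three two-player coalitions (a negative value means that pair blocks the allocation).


Step 1: Slack for coalition (1,2): x1+x2 - v12 = 28 - 38 = -10
Step 2: Slack for coalition (1,3): x1+x3 - v13 = 37 - 28 = 9
Step 3: Slack for coalition (2,3): x2+x3 - v23 = 51 - 12 = 39
Step 4: Minimum slack = min(-10, 9, 39) = -10, attained by (1,2); coalition (1,2) can block (slack < 0), so the allocation is not in the core

-10


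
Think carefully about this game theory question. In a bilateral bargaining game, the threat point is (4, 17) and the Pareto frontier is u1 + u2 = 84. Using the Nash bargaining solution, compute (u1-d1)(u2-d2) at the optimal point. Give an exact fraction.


Step 1: The Nash solution splits surplus symmetrically above the disagreement point
Step 2: u1 = (total + d1 - d2)/2 = (84 + 4 - 17)/2 = 71/2
Step 3: u2 = (total - d1 + d2)/2 = (84 - 4 + 17)/2 = 97/2
Step 4: Nash product = (71/2 - 4) * (97/2 - 17)
Step 5: = 63/2 * 63/2 = 3969/4

3969/4


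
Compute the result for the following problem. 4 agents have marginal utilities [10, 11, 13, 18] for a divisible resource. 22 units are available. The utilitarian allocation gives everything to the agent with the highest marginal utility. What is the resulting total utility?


Step 1: The marginal utilities are [10, 11, 13, 18]
Step 2: The highest marginal utility is 18
Step 3: All 22 units go to that agent
Step 4: Total utility = 18 * 22 = 396

396


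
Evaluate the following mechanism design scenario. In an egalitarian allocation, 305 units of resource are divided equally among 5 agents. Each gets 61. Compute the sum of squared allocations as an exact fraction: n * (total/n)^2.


Step 1: Each agent's share = 305/5 = 61
Step 2: Square of each share = (61)^2 = 3721
Step 3: Sum of squares = 5 * 3721 = 18605

18605
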